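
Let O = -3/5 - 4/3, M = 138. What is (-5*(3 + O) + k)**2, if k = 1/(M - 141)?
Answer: 289/9 ≈ 32.111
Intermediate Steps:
O = -29/15 (O = -3*1/5 - 4*1/3 = -3/5 - 4/3 = -29/15 ≈ -1.9333)
k = -1/3 (k = 1/(138 - 141) = 1/(-3) = -1/3 ≈ -0.33333)
(-5*(3 + O) + k)**2 = (-5*(3 - 29/15) - 1/3)**2 = (-5*16/15 - 1/3)**2 = (-16/3 - 1/3)**2 = (-17/3)**2 = 289/9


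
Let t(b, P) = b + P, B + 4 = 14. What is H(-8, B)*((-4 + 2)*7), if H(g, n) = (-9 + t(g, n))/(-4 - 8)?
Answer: -49/6 ≈ -8.1667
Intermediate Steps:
B = 10 (B = -4 + 14 = 10)
t(b, P) = P + b
H(g, n) = ¾ - g/12 - n/12 (H(g, n) = (-9 + (n + g))/(-4 - 8) = (-9 + (g + n))/(-12) = (-9 + g + n)*(-1/12) = ¾ - g/12 - n/12)
H(-8, B)*((-4 + 2)*7) = (¾ - 1/12*(-8) - 1/12*10)*((-4 + 2)*7) = (¾ + ⅔ - ⅚)*(-2*7) = (7/12)*(-14) = -49/6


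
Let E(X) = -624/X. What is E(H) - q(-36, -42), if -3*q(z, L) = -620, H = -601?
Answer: -370748/1803 ≈ -205.63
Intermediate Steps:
q(z, L) = 620/3 (q(z, L) = -⅓*(-620) = 620/3)
E(H) - q(-36, -42) = -624/(-601) - 1*620/3 = -624*(-1/601) - 620/3 = 624/601 - 620/3 = -370748/1803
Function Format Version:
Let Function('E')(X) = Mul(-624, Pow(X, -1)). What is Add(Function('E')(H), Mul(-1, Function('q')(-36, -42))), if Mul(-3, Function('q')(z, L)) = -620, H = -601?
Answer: Rational(-370748, 1803) ≈ -205.63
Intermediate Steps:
Function('q')(z, L) = Rational(620, 3) (Function('q')(z, L) = Mul(Rational(-1, 3), -620) = Rational(620, 3))
Add(Function('E')(H), Mul(-1, Function('q')(-36, -42))) = Add(Mul(-624, Pow(-601, -1)), Mul(-1, Rational(620, 3))) = Add(Mul(-624, Rational(-1, 601)), Rational(-620, 3)) = Add(Rational(624, 601), Rational(-620, 3)) = Rational(-370748, 1803)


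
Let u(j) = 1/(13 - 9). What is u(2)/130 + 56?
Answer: 29121/520 ≈ 56.002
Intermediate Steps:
u(j) = ¼ (u(j) = 1/4 = ¼)
u(2)/130 + 56 = (¼)/130 + 56 = (¼)*(1/130) + 56 = 1/520 + 56 = 29121/520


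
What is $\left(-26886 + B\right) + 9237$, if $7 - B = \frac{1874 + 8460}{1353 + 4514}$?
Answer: $- \frac{103515948}{5867} \approx -17644.0$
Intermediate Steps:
$B = \frac{30735}{5867}$ ($B = 7 - \frac{1874 + 8460}{1353 + 4514} = 7 - \frac{10334}{5867} = \frac{30735}{5867} \approx 5.2386$)
$\left(-26886 + B\right) + 9237 = \left(-26886 + \frac{30735}{5867}\right) + 9237 = - \frac{157709427}{5867} + 9237 = - \frac{103515948}{5867}$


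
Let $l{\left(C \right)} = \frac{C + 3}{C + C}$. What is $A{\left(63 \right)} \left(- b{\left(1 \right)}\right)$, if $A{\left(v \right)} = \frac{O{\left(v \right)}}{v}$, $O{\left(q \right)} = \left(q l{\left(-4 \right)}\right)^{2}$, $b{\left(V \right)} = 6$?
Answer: $- \frac{189}{32} \approx -5.9063$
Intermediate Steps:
$l{\left(C \right)} = \frac{3 + C}{2 C}$
$O{\left(q \right)} = \frac{q^{2}}{64}$ ($O{\left(q \right)} = \left(q \frac{3 - 4}{2 \left(-4\right)}\right)^{2} = \left(q \frac{1}{2} \left(- \frac{1}{4}\right) \left(-1\right)\right)^{2} = \left(q \frac{1}{8}\right)^{2} = \left(\frac{q}{8}\right)^{2} = \frac{q^{2}}{64}$)
$A{\left(v \right)} = \frac{v}{64}$ ($A{\left(v \right)} = \frac{\frac{1}{64} v^{2}}{v} = \frac{v}{64}$)
$A{\left(63 \right)} \left(- b{\left(1 \right)}\right) = \frac{1}{64} \cdot 63 \left(\left(-1\right) 6\right) = \frac{63}{64} \left(-6\right) = - \frac{189}{32}$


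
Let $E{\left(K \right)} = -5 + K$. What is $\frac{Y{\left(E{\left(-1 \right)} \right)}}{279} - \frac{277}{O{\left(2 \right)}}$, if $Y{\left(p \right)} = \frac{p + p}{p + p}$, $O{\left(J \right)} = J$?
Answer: $- \frac{77281}{558} \approx -138.5$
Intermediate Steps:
$Y{\left(p \right)} = 1$ ($Y{\left(p \right)} = \frac{2 p}{2 p} = 2 p \frac{1}{2 p} = 1$)
$\frac{Y{\left(E{\left(-1 \right)} \right)}}{279} - \frac{277}{O{\left(2 \right)}} = 1 \cdot \frac{1}{279} - \frac{277}{2} = \frac{1}{279} - \frac{277}{2} = - \frac{77281}{558}$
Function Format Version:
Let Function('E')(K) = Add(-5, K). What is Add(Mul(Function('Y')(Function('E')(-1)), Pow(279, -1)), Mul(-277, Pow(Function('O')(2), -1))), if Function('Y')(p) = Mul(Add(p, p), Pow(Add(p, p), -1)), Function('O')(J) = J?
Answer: Rational(-77281, 558) ≈ -138.50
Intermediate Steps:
Function('Y')(p) = 1 (Function('Y')(p) = Mul(Mul(2, p), Pow(Mul(2, p), -1)) = Mul(Mul(2, p), Mul(Rational(1, 2), Pow(p, -1))) = 1)
Add(Mul(Function('Y')(Function('E')(-1)), Pow(279, -1)), Mul(-277, Pow(Function('O')(2), -1))) = Add(Mul(1, Pow(279, -1)), Mul(-277, Pow(2, -1))) = Add(Mul(1, Rational(1, 279)), Mul(-277, Rational(1, 2))) = Add(Rational(1, 279), Rational(-277, 2)) = Rational(-77281, 558)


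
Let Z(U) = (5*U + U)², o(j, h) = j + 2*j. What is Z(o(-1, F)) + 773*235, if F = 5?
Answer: 181979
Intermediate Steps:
o(j, h) = 3*j
Z(U) = 36*U² (Z(U) = (6*U)² = 36*U²)
Z(o(-1, F)) + 773*235 = 36*(3*(-1))² + 773*235 = 36*(-3)² + 181655 = 36*9 + 181655 = 324 + 181655 = 181979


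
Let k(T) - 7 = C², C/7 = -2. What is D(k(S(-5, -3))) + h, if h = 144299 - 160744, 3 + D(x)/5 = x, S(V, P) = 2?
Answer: -15445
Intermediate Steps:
C = -14 (C = 7*(-2) = -14)
k(T) = 203 (k(T) = 7 + (-14)² = 7 + 196 = 203)
D(x) = -15 + 5*x
h = -16445
D(k(S(-5, -3))) + h = (-15 + 5*203) - 16445 = (-15 + 1015) - 16445 = 1000 - 16445 = -15445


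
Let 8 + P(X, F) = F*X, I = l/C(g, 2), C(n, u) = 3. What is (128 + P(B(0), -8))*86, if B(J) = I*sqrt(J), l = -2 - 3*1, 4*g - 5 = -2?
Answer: 10320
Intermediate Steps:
g = 3/4 (g = 5/4 + (1/4)*(-2) = 5/4 - 1/2 = 3/4 ≈ 0.75000)
l = -5 (l = -2 - 3 = -5)
I = -5/3 ≈ -1.6667
B(J) = -5*sqrt(J)/3
P(X, F) = -8 + F*X
(128 + P(B(0), -8))*86 = (128 + (-8 - (-40)*sqrt(0)/3))*86 = (128 + (-8 - (-40)*0/3))*86 = (128 + (-8 - 8*0))*86 = (128 + (-8 + 0))*86 = (128 - 8)*86 = 120*86 = 10320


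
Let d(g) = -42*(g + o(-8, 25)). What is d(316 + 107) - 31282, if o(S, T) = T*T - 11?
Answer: -74836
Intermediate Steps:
o(S, T) = -11 + T**2 (o(S, T) = T**2 - 11 = -11 + T**2)
d(g) = -25788 - 42*g (d(g) = -42*(g + (-11 + 25**2)) = -42*(g + (-11 + 625)) = -42*(g + 614) = -42*(614 + g) = -25788 - 42*g)
d(316 + 107) - 31282 = (-25788 - 42*(316 + 107)) - 31282 = (-25788 - 42*423) - 31282 = (-25788 - 17766) - 31282 = -43554 - 31282 = -74836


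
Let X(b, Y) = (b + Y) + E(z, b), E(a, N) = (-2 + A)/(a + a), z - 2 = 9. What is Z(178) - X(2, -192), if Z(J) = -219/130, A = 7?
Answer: 134483/715 ≈ 188.09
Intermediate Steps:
z = 11 (z = 2 + 9 = 11)
E(a, N) = 5/(2*a) (E(a, N) = (-2 + 7)/(a + a) = 5/((2*a)) = 5*(1/(2*a)) = 5/(2*a))
X(b, Y) = 5/22 + Y + b (X(b, Y) = (b + Y) + (5/2)/11 = (Y + b) + (5/2)*(1/11) = (Y + b) + 5/22 = 5/22 + Y + b)
Z(J) = -219/130 (Z(J) = -219*1/130 = -219/130)
Z(178) - X(2, -192) = -219/130 - (5/22 - 192 + 2) = -219/130 - 1*(-4175/22) = -219/130 + 4175/22 = 134483/715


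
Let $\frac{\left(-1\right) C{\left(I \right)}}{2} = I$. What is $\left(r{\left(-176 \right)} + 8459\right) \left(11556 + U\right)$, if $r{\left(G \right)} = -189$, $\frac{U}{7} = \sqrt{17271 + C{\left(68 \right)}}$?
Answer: $95568120 + 57890 \sqrt{17135} \approx 1.0315 \cdot 10^{8}$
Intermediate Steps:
$C{\left(I \right)} = - 2 I$
$U = 7 \sqrt{17135}$ ($U = 7 \sqrt{17271 - 136} = 7 \sqrt{17135} \approx 916.3$)
$\left(r{\left(-176 \right)} + 8459\right) \left(11556 + U\right) = \left(-189 + 8459\right) \left(11556 + 7 \sqrt{17135}\right) = 8270 \left(11556 + 7 \sqrt{17135}\right) = 95568120 + 57890 \sqrt{17135}$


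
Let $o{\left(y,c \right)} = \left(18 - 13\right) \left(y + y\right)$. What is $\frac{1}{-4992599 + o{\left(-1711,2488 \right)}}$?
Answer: $- \frac{1}{5009709} \approx -1.9961 \cdot 10^{-7}$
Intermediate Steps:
$o{\left(y,c \right)} = 10 y$ ($o{\left(y,c \right)} = 5 \cdot 2 y = 10 y$)
$\frac{1}{-4992599 + o{\left(-1711,2488 \right)}} = \frac{1}{-4992599 + 10 \left(-1711\right)} = \frac{1}{-4992599 - 17110} = \frac{1}{-5009709} = - \frac{1}{5009709}$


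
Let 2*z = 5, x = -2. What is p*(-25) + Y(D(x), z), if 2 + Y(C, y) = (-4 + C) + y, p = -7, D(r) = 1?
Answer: 345/2 ≈ 172.50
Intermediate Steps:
z = 5/2 (z = (½)*5 = 5/2 ≈ 2.5000)
Y(C, y) = -6 + C + y (Y(C, y) = -2 + ((-4 + C) + y) = -2 + (-4 + C + y) = -6 + C + y)
p*(-25) + Y(D(x), z) = -7*(-25) + (-6 + 1 + 5/2) = 175 - 5/2 = 345/2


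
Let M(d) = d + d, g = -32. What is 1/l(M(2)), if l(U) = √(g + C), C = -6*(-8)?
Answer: ¼ ≈ 0.25000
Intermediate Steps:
C = 48
M(d) = 2*d
l(U) = 4 (l(U) = √(-32 + 48) = √16 = 4)
1/l(M(2)) = 1/4 = ¼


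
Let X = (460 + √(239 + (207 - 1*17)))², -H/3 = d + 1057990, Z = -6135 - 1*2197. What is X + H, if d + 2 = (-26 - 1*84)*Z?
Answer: -5711495 + 920*√429 ≈ -5.6924e+6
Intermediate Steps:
Z = -8332 (Z = -6135 - 2197 = -8332)
d = 916518 (d = -2 + (-26 - 1*84)*(-8332) = -2 + (-26 - 84)*(-8332) = -2 - 110*(-8332) = -2 + 916520 = 916518)
H = -5923524 (H = -3*(916518 + 1057990) = -3*1974508 = -5923524)
X = (460 + √429)² (X = (460 + √(239 + (207 - 17)))² = (460 + √(239 + 190))² = (460 + √429)² ≈ 2.3108e+5)
X + H = (460 + √429)² - 5923524 = -5923524 + (460 + √429)²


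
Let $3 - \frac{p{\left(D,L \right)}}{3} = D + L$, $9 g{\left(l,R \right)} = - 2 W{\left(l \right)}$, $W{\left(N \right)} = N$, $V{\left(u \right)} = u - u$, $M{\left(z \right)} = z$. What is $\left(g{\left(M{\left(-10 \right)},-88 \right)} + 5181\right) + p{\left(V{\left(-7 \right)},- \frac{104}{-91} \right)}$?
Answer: $\frac{326894}{63} \approx 5188.8$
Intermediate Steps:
$V{\left(u \right)} = 0$
$g{\left(l,R \right)} = - \frac{2 l}{9}$ ($g{\left(l,R \right)} = \frac{\left(-2\right) l}{9} = - \frac{2 l}{9}$)
$p{\left(D,L \right)} = 9 - 3 D - 3 L$ ($p{\left(D,L \right)} = 9 - 3 \left(D + L\right) = 9 - \left(3 D + 3 L\right) = 9 - 3 D - 3 L$)
$\left(g{\left(M{\left(-10 \right)},-88 \right)} + 5181\right) + p{\left(V{\left(-7 \right)},- \frac{104}{-91} \right)} = \left(\left(- \frac{2}{9}\right) \left(-10\right) + 5181\right) - \left(-9 + 3 \left(- \frac{104}{-91}\right)\right) = \left(\frac{20}{9} + 5181\right) + \left(9 + 0 - 3 \left(\left(-104\right) \left(- \frac{1}{91}\right)\right)\right) = \frac{46649}{9} + \left(9 + 0 - \frac{24}{7}\right) = \frac{46649}{9} + \frac{39}{7} = \frac{326894}{63}$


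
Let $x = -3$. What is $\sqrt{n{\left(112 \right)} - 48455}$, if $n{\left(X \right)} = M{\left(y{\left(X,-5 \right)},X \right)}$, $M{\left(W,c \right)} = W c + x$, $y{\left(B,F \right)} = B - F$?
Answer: $i \sqrt{35354} \approx 188.03 i$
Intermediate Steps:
$M{\left(W,c \right)} = -3 + W c$ ($M{\left(W,c \right)} = W c - 3 = -3 + W c$)
$n{\left(X \right)} = -3 + X \left(5 + X\right)$ ($n{\left(X \right)} = -3 + \left(X - -5\right) X = -3 + \left(X + 5\right) X = -3 + \left(5 + X\right) X = -3 + X \left(5 + X\right)$)
$\sqrt{n{\left(112 \right)} - 48455} = \sqrt{\left(-3 + 112 \left(5 + 112\right)\right) - 48455} = \sqrt{\left(-3 + 112 \cdot 117\right) - 48455} = \sqrt{\left(-3 + 13104\right) - 48455} = \sqrt{13101 - 48455} = \sqrt{-35354} = i \sqrt{35354}$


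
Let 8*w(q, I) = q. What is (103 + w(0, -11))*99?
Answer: 10197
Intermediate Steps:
w(q, I) = q/8
(103 + w(0, -11))*99 = (103 + (⅛)*0)*99 = (103 + 0)*99 = 103*99 = 10197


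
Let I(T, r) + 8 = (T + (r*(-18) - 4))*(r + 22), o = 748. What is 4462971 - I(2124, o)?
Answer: 13197859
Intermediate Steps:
I(T, r) = -8 + (22 + r)*(-4 + T - 18*r) (I(T, r) = -8 + (T + (r*(-18) - 4))*(r + 22) = -8 + (T + (-18*r - 4))*(22 + r) = -8 + (T + (-4 - 18*r))*(22 + r) = -8 + (-4 + T - 18*r)*(22 + r) = -8 + (22 + r)*(-4 + T - 18*r))
4462971 - I(2124, o) = 4462971 - (-96 - 400*748 - 18*748² + 22*2124 + 2124*748) = 4462971 - (-96 - 299200 - 18*559504 + 46728 + 1588752) = 4462971 - (-96 - 299200 - 10071072 + 46728 + 1588752) = 4462971 - 1*(-8734888) = 4462971 + 8734888 = 13197859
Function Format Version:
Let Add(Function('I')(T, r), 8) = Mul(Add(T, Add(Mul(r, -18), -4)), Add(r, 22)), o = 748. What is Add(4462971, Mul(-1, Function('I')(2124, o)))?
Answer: 13197859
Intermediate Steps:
Function('I')(T, r) = Add(-8, Mul(Add(22, r), Add(-4, T, Mul(-18, r)))) (Function('I')(T, r) = Add(-8, Mul(Add(T, Add(Mul(r, -18), -4)), Add(r, 22))) = Add(-8, Mul(Add(T, Add(Mul(-18, r), -4)), Add(22, r))) = Add(-8, Mul(Add(T, Add(-4, Mul(-18, r))), Add(22, r))) = Add(-8, Mul(Add(-4, T, Mul(-18, r)), Add(22, r))) = Add(-8, Mul(Add(22, r), Add(-4, T, Mul(-18, r)))))
Add(4462971, Mul(-1, Function('I')(2124, o))) = Add(4462971, Mul(-1, Add(-96, Mul(-400, 748), Mul(-18, Pow(748, 2)), Mul(22, 2124), Mul(2124, 748)))) = Add(4462971, Mul(-1, Add(-96, -299200, Mul(-18, 559504), 46728, 1588752))) = Add(4462971, Mul(-1, Add(-96, -299200, -10071072, 46728, 1588752))) = Add(4462971, Mul(-1, -8734888)) = Add(4462971, 8734888) = 13197859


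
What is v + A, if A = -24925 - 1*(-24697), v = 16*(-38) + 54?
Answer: -782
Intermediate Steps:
v = -554 (v = -608 + 54 = -554)
A = -228 (A = -24925 + 24697 = -228)
v + A = -554 - 228 = -782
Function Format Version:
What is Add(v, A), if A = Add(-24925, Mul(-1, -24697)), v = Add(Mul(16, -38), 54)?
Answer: -782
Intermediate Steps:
v = -554 (v = Add(-608, 54) = -554)
A = -228 (A = Add(-24925, 24697) = -228)
Add(v, A) = Add(-554, -228) = -782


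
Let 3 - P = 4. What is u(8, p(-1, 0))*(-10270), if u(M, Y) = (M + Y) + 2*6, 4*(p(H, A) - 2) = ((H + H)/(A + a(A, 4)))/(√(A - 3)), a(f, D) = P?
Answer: -225940 + 5135*I*√3/3 ≈ -2.2594e+5 + 2964.7*I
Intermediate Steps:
P = -1 (P = 3 - 1*4 = 3 - 4 = -1)
a(f, D) = -1
p(H, A) = 2 + H/(2*(-1 + A)*√(-3 + A)) (p(H, A) = 2 + (((H + H)/(A - 1))/(√(A - 3)))/4 = 2 + (((2*H)/(-1 + A))/(√(-3 + A)))/4 = 2 + ((2*H/(-1 + A))/√(-3 + A))/4 = 2 + (2*H/((-1 + A)*√(-3 + A)))/4 = 2 + H/(2*(-1 + A)*√(-3 + A)))
u(M, Y) = 12 + M + Y (u(M, Y) = (M + Y) + 12 = 12 + M + Y)
u(8, p(-1, 0))*(-10270) = (12 + 8 + (-1 - 4*√(-3 + 0) + 4*0*√(-3 + 0))/(2*(-1 + 0)*√(-3 + 0)))*(-10270) = (12 + 8 + (½)*(-1 - 4*I*√3 + 4*0*√(-3))/(-1*√(-3)))*(-10270) = (12 + 8 + (½)*(-1)*(-I*√3/3)*(-1 - 4*I*√3 + 4*0*(I*√3)))*(-10270) = (12 + 8 + (½)*(-1)*(-I*√3/3)*(-1 - 4*I*√3 + 0))*(-10270) = (12 + 8 + (½)*(-1)*(-I*√3/3)*(-1 - 4*I*√3))*(-10270) = (12 + 8 + I*√3*(-1 - 4*I*√3)/6)*(-10270) = (20 + I*√3*(-1 - 4*I*√3)/6)*(-10270) = -205400 - 5135*I*√3*(-1 - 4*I*√3)/3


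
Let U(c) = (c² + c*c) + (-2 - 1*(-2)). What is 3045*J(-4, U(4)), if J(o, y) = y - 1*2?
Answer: 91350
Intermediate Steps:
U(c) = 2*c² (U(c) = (c² + c²) + (-2 + 2) = 2*c² + 0 = 2*c²)
J(o, y) = -2 + y (J(o, y) = y - 2 = -2 + y)
3045*J(-4, U(4)) = 3045*(-2 + 2*4²) = 3045*(-2 + 2*16) = 3045*(-2 + 32) = 3045*30 = 91350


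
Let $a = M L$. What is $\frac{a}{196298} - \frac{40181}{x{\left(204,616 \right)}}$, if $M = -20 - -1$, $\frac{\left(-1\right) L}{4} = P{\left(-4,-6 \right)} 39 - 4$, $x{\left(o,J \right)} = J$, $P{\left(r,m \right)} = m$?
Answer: $- \frac{3949296073}{60459784} \approx -65.321$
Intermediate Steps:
$L = 952$ ($L = - 4 \left(\left(-6\right) 39 - 4\right) = - 4 \left(-234 - 4\right) = \left(-4\right) \left(-238\right) = 952$)
$M = -19$ ($M = -20 + 1 = -19$)
$a = -18088$ ($a = \left(-19\right) 952 = -18088$)
$\frac{a}{196298} - \frac{40181}{x{\left(204,616 \right)}} = - \frac{18088}{196298} - \frac{40181}{616} = \left(-18088\right) \frac{1}{196298} - \frac{40181}{616} = - \frac{9044}{98149} - \frac{40181}{616} = - \frac{3949296073}{60459784}$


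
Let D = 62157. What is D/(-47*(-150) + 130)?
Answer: 62157/7180 ≈ 8.6570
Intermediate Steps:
D/(-47*(-150) + 130) = 62157/(-47*(-150) + 130) = 62157/(7050 + 130) = 62157/7180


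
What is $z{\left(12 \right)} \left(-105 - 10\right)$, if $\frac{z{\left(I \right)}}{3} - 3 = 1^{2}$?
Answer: $-1380$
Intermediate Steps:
$z{\left(I \right)} = 12$ ($z{\left(I \right)} = 9 + 3 \cdot 1^{2} = 9 + 3 \cdot 1 = 9 + 3 = 12$)
$z{\left(12 \right)} \left(-105 - 10\right) = 12 \left(-105 - 10\right) = 12 \left(-115\right) = -1380$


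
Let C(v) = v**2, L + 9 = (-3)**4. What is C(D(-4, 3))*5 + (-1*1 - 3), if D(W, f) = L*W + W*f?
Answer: 449996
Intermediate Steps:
L = 72 (L = -9 + (-3)**4 = -9 + 81 = 72)
D(W, f) = 72*W + W*f
C(D(-4, 3))*5 + (-1*1 - 3) = (-4*(72 + 3))**2*5 + (-1*1 - 3) = (-4*75)**2*5 + (-1 - 3) = (-300)**2*5 - 4 = 90000*5 - 4 = 450000 - 4 = 449996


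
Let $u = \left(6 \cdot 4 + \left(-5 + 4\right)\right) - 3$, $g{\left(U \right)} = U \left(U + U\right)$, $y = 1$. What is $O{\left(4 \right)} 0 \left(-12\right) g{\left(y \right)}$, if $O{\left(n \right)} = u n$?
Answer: $0$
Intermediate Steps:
$g{\left(U \right)} = 2 U^{2}$ ($g{\left(U \right)} = U 2 U = 2 U^{2}$)
$u = 20$ ($u = \left(24 - 1\right) - 3 = 23 - 3 = 20$)
$O{\left(n \right)} = 20 n$
$O{\left(4 \right)} 0 \left(-12\right) g{\left(y \right)} = 20 \cdot 4 \cdot 0 \left(-12\right) 2 \cdot 1^{2} = 80 \cdot 0 \left(-12\right) 2 \cdot 1 = 0 \left(-12\right) 2 = 0 \cdot 2 = 0$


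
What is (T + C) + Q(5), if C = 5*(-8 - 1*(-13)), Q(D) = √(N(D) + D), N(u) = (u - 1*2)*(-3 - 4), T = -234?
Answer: -209 + 4*I ≈ -209.0 + 4.0*I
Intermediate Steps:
N(u) = 14 - 7*u (N(u) = (u - 2)*(-7) = (-2 + u)*(-7) = 14 - 7*u)
Q(D) = √(14 - 6*D) (Q(D) = √((14 - 7*D) + D) = √(14 - 6*D))
C = 25 (C = 5*(-8 + 13) = 5*5 = 25)
(T + C) + Q(5) = (-234 + 25) + √(14 - 6*5) = -209 + √(14 - 30) = -209 + √(-16) = -209 + 4*I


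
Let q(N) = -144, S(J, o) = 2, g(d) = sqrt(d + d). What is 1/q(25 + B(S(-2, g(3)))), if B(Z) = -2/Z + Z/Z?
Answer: -1/144 ≈ -0.0069444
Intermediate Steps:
g(d) = sqrt(2)*sqrt(d) (g(d) = sqrt(2*d) = sqrt(2)*sqrt(d))
B(Z) = 1 - 2/Z (B(Z) = -2/Z + 1 = 1 - 2/Z)
1/q(25 + B(S(-2, g(3)))) = 1/(-144) = -1/144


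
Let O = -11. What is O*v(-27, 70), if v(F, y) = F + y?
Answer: -473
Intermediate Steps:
O*v(-27, 70) = -11*(-27 + 70) = -11*43 = -473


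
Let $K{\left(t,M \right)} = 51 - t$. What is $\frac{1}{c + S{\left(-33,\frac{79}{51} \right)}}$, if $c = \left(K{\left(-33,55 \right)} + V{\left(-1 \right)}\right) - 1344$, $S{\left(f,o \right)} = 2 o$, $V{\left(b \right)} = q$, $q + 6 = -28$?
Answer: $- \frac{51}{65836} \approx -0.00077465$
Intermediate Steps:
$q = -34$ ($q = -6 - 28 = -34$)
$V{\left(b \right)} = -34$
$c = -1294$ ($c = \left(\left(51 - -33\right) - 34\right) - 1344 = \left(\left(51 + 33\right) - 34\right) - 1344 = \left(84 - 34\right) - 1344 = 50 - 1344 = -1294$)
$\frac{1}{c + S{\left(-33,\frac{79}{51} \right)}} = \frac{1}{-1294 + 2 \cdot \frac{79}{51}} = \frac{1}{-1294 + \frac{158}{51}} = \frac{1}{- \frac{65836}{51}} = - \frac{51}{65836}$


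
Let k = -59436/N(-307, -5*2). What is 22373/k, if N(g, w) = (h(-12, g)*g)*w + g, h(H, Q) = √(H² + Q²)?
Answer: 528347/4572 - 2641735*√94393/2286 ≈ -3.5493e+5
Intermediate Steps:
N(g, w) = g + g*w*√(144 + g²) (N(g, w) = (√((-12)² + g²)*g)*w + g = (√(144 + g²)*g)*w + g = (g*√(144 + g²))*w + g = g*w*√(144 + g²) + g = g + g*w*√(144 + g²))
k = -59436/(-307 + 3070*√94393) (k = -59436*(-1/(307*(1 + (-5*2)*√(144 + (-307)²)))) = -59436*(-1/(307*(1 - 10*√(144 + 94249)))) = -59436*(-1/(307*(1 - 10*√94393))) = -59436/(-307 + 3070*√94393) ≈ -0.063035)
22373/k = 22373/(-6604/321984977 - 66040*√94393/321984977)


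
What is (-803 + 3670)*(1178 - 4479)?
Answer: -9463967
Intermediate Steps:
(-803 + 3670)*(1178 - 4479) = 2867*(-3301) = -9463967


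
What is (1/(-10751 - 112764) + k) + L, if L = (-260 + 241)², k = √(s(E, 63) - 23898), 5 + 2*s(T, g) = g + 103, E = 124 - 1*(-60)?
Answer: 44588914/123515 + I*√95270/2 ≈ 361.0 + 154.33*I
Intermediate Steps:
E = 184 (E = 124 + 60 = 184)
s(T, g) = 49 + g/2 (s(T, g) = -5/2 + (g + 103)/2 = -5/2 + (103 + g)/2 = -5/2 + (103/2 + g/2) = 49 + g/2)
k = I*√95270/2 (k = √((49 + (½)*63) - 23898) = √((49 + 63/2) - 23898) = √(161/2 - 23898) = √(-47635/2) = I*√95270/2 ≈ 154.33*I)
L = 361 (L = (-19)² = 361)
(1/(-10751 - 112764) + k) + L = (1/(-10751 - 112764) + I*√95270/2) + 361 = (1/(-123515) + I*√95270/2) + 361 = (-1/123515 + I*√95270/2) + 361 = 44588914/123515 + I*√95270/2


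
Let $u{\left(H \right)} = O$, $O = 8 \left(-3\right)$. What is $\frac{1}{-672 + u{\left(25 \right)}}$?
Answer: $- \frac{1}{696} \approx -0.0014368$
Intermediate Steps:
$O = -24$
$u{\left(H \right)} = -24$
$\frac{1}{-672 + u{\left(25 \right)}} = \frac{1}{-672 - 24} = \frac{1}{-696} = - \frac{1}{696}$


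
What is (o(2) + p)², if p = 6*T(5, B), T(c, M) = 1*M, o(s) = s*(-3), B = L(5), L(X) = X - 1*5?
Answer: 36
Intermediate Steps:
L(X) = -5 + X (L(X) = X - 5 = -5 + X)
B = 0 (B = -5 + 5 = 0)
o(s) = -3*s
T(c, M) = M
p = 0 (p = 6*0 = 0)
(o(2) + p)² = (-3*2 + 0)² = (-6 + 0)² = (-6)² = 36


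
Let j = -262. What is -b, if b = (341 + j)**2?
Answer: -6241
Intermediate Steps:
b = 6241 (b = (341 - 262)**2 = 79**2 = 6241)
-b = -1*6241 = -6241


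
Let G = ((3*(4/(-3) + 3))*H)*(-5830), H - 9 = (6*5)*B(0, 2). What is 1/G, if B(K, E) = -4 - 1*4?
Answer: 1/6733650 ≈ 1.4851e-7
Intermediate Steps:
B(K, E) = -8 (B(K, E) = -4 - 4 = -8)
H = -231 (H = 9 + (6*5)*(-8) = 9 + 30*(-8) = 9 - 240 = -231)
G = 6733650 (G = ((3*(4/(-3) + 3))*(-231))*(-5830) = ((3*(4*(-⅓) + 3))*(-231))*(-5830) = ((3*(-4/3 + 3))*(-231))*(-5830) = ((3*(5/3))*(-231))*(-5830) = (5*(-231))*(-5830) = -1155*(-5830) = 6733650)
1/G = 1/6733650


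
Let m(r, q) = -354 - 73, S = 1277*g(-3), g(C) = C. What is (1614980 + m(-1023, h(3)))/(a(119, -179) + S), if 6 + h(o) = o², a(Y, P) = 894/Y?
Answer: -192131807/454995 ≈ -422.27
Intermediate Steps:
S = -3831 (S = 1277*(-3) = -3831)
h(o) = -6 + o²
m(r, q) = -427
(1614980 + m(-1023, h(3)))/(a(119, -179) + S) = (1614980 - 427)/(894/119 - 3831) = 1614553/(894*(1/119) - 3831) = 1614553/(894/119 - 3831) = 1614553/(-454995/119) = 1614553*(-119/454995) = -192131807/454995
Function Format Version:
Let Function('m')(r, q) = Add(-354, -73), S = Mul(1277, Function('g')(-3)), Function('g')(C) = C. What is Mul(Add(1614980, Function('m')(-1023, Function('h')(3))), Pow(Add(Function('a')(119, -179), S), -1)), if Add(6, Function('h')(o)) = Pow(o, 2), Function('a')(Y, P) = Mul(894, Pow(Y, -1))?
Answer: Rational(-192131807, 454995) ≈ -422.27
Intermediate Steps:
S = -3831 (S = Mul(1277, -3) = -3831)
Function('h')(o) = Add(-6, Pow(o, 2))
Function('m')(r, q) = -427
Mul(Add(1614980, Function('m')(-1023, Function('h')(3))), Pow(Add(Function('a')(119, -179), S), -1)) = Mul(Add(1614980, -427), Pow(Add(Mul(894, Pow(119, -1)), -3831), -1)) = Mul(1614553, Pow(Add(Mul(894, Rational(1, 119)), -3831), -1)) = Mul(1614553, Pow(Add(Rational(894, 119), -3831), -1)) = Mul(1614553, Pow(Rational(-454995, 119), -1)) = Mul(1614553, Rational(-119, 454995)) = Rational(-192131807, 454995)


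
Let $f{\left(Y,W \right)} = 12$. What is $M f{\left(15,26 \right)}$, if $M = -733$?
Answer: $-8796$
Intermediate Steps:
$M f{\left(15,26 \right)} = \left(-733\right) 12 = -8796$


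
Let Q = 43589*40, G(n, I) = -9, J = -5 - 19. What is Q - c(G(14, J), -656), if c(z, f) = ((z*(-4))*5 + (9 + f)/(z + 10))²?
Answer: 1525471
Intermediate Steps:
J = -24
c(z, f) = (-20*z + (9 + f)/(10 + z))² (c(z, f) = (-4*z*5 + (9 + f)/(10 + z))² = (-20*z + (9 + f)/(10 + z))²)
Q = 1743560
Q - c(G(14, J), -656) = 1743560 - (9 - 656 - 200*(-9) - 20*(-9)²)²/(10 - 9)² = 1743560 - (9 - 656 + 1800 - 20*81)²/1² = 1743560 - (9 - 656 + 1800 - 1620)² = 1743560 - (-467)² = 1743560 - 218089 = 1525471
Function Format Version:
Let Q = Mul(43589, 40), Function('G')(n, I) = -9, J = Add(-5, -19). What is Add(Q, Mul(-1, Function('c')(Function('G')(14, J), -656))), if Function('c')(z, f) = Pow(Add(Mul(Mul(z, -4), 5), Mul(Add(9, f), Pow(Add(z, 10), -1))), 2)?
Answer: 1525471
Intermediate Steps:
J = -24
Function('c')(z, f) = Pow(Add(Mul(-20, z), Mul(Pow(Add(10, z), -1), Add(9, f))), 2) (Function('c')(z, f) = Pow(Add(Mul(Mul(-4, z), 5), Mul(Add(9, f), Pow(Add(10, z), -1))), 2) = Pow(Add(Mul(-20, z), Mul(Pow(Add(10, z), -1), Add(9, f))), 2))
Q = 1743560
Add(Q, Mul(-1, Function('c')(Function('G')(14, J), -656))) = Add(1743560, Mul(-1, Mul(Pow(Add(10, -9), -2), Pow(Add(9, -656, Mul(-200, -9), Mul(-20, Pow(-9, 2))), 2)))) = Add(1743560, Mul(-1, Mul(Pow(1, -2), Pow(Add(9, -656, 1800, Mul(-20, 81)), 2)))) = Add(1743560, Mul(-1, Mul(1, Pow(Add(9, -656, 1800, -1620), 2)))) = Add(1743560, Mul(-1, Mul(1, Pow(-467, 2)))) = Add(1743560, Mul(-1, Mul(1, 218089))) = Add(1743560, Mul(-1, 218089)) = Add(1743560, -218089) = 1525471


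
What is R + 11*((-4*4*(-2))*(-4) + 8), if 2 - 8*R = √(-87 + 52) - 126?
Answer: -1304 - I*√35/8 ≈ -1304.0 - 0.73951*I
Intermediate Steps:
R = 16 - I*√35/8 (R = ¼ - (√(-87 + 52) - 126)/8 = ¼ - (√(-35) - 126)/8 = ¼ - (I*√35 - 126)/8 = ¼ - (-126 + I*√35)/8 = ¼ + (63/4 - I*√35/8) = 16 - I*√35/8 ≈ 16.0 - 0.73951*I)
R + 11*((-4*4*(-2))*(-4) + 8) = (16 - I*√35/8) + 11*((-4*4*(-2))*(-4) + 8) = (16 - I*√35/8) + 11*(-16*(-2)*(-4) + 8) = (16 - I*√35/8) + 11*(32*(-4) + 8) = (16 - I*√35/8) + 11*(-128 + 8) = (16 - I*√35/8) + 11*(-120) = (16 - I*√35/8) - 1320 = -1304 - I*√35/8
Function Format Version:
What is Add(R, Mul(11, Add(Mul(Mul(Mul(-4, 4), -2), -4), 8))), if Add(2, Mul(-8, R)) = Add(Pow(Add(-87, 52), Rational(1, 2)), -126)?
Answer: Add(-1304, Mul(Rational(-1, 8), I, Pow(35, Rational(1, 2)))) ≈ Add(-1304.0, Mul(-0.73951, I))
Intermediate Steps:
R = Add(16, Mul(Rational(-1, 8), I, Pow(35, Rational(1, 2)))) (R = Add(Rational(1, 4), Mul(Rational(-1, 8), Add(Pow(Add(-87, 52), Rational(1, 2)), -126))) = Add(Rational(1, 4), Mul(Rational(-1, 8), Add(Pow(-35, Rational(1, 2)), -126))) = Add(Rational(1, 4), Mul(Rational(-1, 8), Add(Mul(I, Pow(35, Rational(1, 2))), -126))) = Add(Rational(1, 4), Mul(Rational(-1, 8), Add(-126, Mul(I, Pow(35, Rational(1, 2)))))) = Add(Rational(1, 4), Add(Rational(63, 4), Mul(Rational(-1, 8), I, Pow(35, Rational(1, 2))))) = Add(16, Mul(Rational(-1, 8), I, Pow(35, Rational(1, 2)))) ≈ Add(16.000, Mul(-0.73951, I)))
Add(R, Mul(11, Add(Mul(Mul(Mul(-4, 4), -2), -4), 8))) = Add(Add(16, Mul(Rational(-1, 8), I, Pow(35, Rational(1, 2)))), Mul(11, Add(Mul(Mul(Mul(-4, 4), -2), -4), 8))) = Add(Add(16, Mul(Rational(-1, 8), I, Pow(35, Rational(1, 2)))), Mul(11, Add(Mul(Mul(-16, -2), -4), 8))) = Add(Add(16, Mul(Rational(-1, 8), I, Pow(35, Rational(1, 2)))), Mul(11, Add(Mul(32, -4), 8))) = Add(Add(16, Mul(Rational(-1, 8), I, Pow(35, Rational(1, 2)))), Mul(11, Add(-128, 8))) = Add(Add(16, Mul(Rational(-1, 8), I, Pow(35, Rational(1, 2)))), Mul(11, -120)) = Add(Add(16, Mul(Rational(-1, 8), I, Pow(35, Rational(1, 2)))), -1320) = Add(-1304, Mul(Rational(-1, 8), I, Pow(35, Rational(1, 2))))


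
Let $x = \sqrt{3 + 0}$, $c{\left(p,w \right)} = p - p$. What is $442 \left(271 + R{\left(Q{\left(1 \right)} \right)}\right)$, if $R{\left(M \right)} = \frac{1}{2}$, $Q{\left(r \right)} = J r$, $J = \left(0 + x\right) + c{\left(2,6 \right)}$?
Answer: $120003$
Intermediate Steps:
$c{\left(p,w \right)} = 0$
$x = \sqrt{3} \approx 1.732$
$J = \sqrt{3}$ ($J = \left(0 + \sqrt{3}\right) + 0 = \sqrt{3} + 0 = \sqrt{3} \approx 1.732$)
$Q{\left(r \right)} = r \sqrt{3}$ ($Q{\left(r \right)} = \sqrt{3} r = r \sqrt{3}$)
$R{\left(M \right)} = \frac{1}{2}$
$442 \left(271 + R{\left(Q{\left(1 \right)} \right)}\right) = 442 \left(271 + \frac{1}{2}\right) = 442 \cdot \frac{543}{2} = 120003$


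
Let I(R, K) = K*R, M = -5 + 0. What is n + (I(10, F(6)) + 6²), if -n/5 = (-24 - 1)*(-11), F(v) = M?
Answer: -1389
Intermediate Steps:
M = -5
F(v) = -5
n = -1375 (n = -5*(-24 - 1)*(-11) = -(-125)*(-11) = -5*275 = -1375)
n + (I(10, F(6)) + 6²) = -1375 + (-5*10 + 6²) = -1375 + (-50 + 36) = -1375 - 14 = -1389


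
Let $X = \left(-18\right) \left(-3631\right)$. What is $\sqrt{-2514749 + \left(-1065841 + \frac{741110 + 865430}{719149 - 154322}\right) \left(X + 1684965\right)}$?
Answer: $\frac{2 i \sqrt{148792470500717298374957}}{564827} \approx 1.3659 \cdot 10^{6} i$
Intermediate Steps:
$X = 65358$
$\sqrt{-2514749 + \left(-1065841 + \frac{741110 + 865430}{719149 - 154322}\right) \left(X + 1684965\right)} = \sqrt{-2514749 + \left(-1065841 + \frac{741110 + 865430}{719149 - 154322}\right) \left(65358 + 1684965\right)} = \sqrt{-2514749 + \left(-1065841 + \frac{1606540}{564827}\right) 1750323} = \sqrt{-2514749 - \frac{1053719244518503341}{564827}} = \sqrt{- \frac{1053720664916636764}{564827}} = \frac{2 i \sqrt{148792470500717298374957}}{564827}$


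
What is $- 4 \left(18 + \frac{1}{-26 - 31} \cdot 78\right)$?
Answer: $- \frac{1264}{19} \approx -66.526$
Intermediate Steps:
$- 4 \left(18 + \frac{1}{-26 - 31} \cdot 78\right) = - 4 \left(18 + \frac{1}{-57} \cdot 78\right) = - 4 \left(18 - \frac{26}{19}\right) = \left(-4\right) \frac{316}{19} = - \frac{1264}{19}$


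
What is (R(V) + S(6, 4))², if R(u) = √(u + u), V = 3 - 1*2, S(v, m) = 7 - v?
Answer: (1 + √2)² ≈ 5.8284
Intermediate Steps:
V = 1 (V = 3 - 2 = 1)
R(u) = √2*√u (R(u) = √(2*u) = √2*√u)
(R(V) + S(6, 4))² = (√2*√1 + (7 - 1*6))² = (√2*1 + (7 - 6))² = (√2 + 1)² = (1 + √2)²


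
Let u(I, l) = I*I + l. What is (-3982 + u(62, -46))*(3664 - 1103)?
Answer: -471224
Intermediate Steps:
u(I, l) = l + I² (u(I, l) = I² + l = l + I²)
(-3982 + u(62, -46))*(3664 - 1103) = (-3982 + (-46 + 62²))*(3664 - 1103) = (-3982 + (-46 + 3844))*2561 = (-3982 + 3798)*2561 = -184*2561 = -471224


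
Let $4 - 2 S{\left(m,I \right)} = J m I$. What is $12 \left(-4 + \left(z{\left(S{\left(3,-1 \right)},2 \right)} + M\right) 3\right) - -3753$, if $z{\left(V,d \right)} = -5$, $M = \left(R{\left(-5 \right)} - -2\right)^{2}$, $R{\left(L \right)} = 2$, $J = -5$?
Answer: $4101$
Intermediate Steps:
$S{\left(m,I \right)} = 2 + \frac{5 I m}{2}$ ($S{\left(m,I \right)} = 2 - \frac{- 5 m I}{2} = 2 - \frac{\left(-5\right) I m}{2} = 2 + \frac{5 I m}{2}$)
$M = 16$ ($M = \left(2 - -2\right)^{2} = \left(2 + 2\right)^{2} = 4^{2} = 16$)
$12 \left(-4 + \left(z{\left(S{\left(3,-1 \right)},2 \right)} + M\right) 3\right) - -3753 = 12 \left(-4 + \left(-5 + 16\right) 3\right) - -3753 = 12 \left(-4 + 11 \cdot 3\right) + 3753 = 12 \left(-4 + 33\right) + 3753 = 12 \cdot 29 + 3753 = 348 + 3753 = 4101$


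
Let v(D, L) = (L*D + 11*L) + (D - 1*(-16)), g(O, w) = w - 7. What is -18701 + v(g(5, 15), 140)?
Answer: -16017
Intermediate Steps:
g(O, w) = -7 + w
v(D, L) = 16 + D + 11*L + D*L (v(D, L) = (D*L + 11*L) + (D + 16) = (11*L + D*L) + (16 + D) = 16 + D + 11*L + D*L)
-18701 + v(g(5, 15), 140) = -18701 + (16 + (-7 + 15) + 11*140 + (-7 + 15)*140) = -18701 + (16 + 8 + 1540 + 8*140) = -18701 + (16 + 8 + 1540 + 1120) = -18701 + 2684 = -16017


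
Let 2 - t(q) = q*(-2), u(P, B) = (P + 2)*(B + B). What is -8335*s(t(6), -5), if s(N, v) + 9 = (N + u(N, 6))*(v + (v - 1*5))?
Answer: 25830165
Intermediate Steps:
u(P, B) = 2*B*(2 + P) (u(P, B) = (2 + P)*(2*B) = 2*B*(2 + P))
t(q) = 2 + 2*q (t(q) = 2 - q*(-2) = 2 - (-2)*q = 2 + 2*q)
s(N, v) = -9 + (-5 + 2*v)*(24 + 13*N) (s(N, v) = -9 + (N + 2*6*(2 + N))*(v + (v - 1*5)) = -9 + (N + (24 + 12*N))*(v + (v - 5)) = -9 + (24 + 13*N)*(v + (-5 + v)) = -9 + (24 + 13*N)*(-5 + 2*v) = -9 + (-5 + 2*v)*(24 + 13*N))
-8335*s(t(6), -5) = -8335*(-129 - 65*(2 + 2*6) + 48*(-5) + 26*(2 + 2*6)*(-5)) = -8335*(-129 - 65*(2 + 12) - 240 + 26*(2 + 12)*(-5)) = -8335*(-129 - 65*14 - 240 + 26*14*(-5)) = -8335*(-129 - 910 - 240 - 1820) = -8335*(-3099) = 25830165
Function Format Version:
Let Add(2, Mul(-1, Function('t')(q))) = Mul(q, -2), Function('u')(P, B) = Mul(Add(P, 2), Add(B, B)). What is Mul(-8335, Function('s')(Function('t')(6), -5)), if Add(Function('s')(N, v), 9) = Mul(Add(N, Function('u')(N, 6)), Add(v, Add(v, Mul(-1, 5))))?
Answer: 25830165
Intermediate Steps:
Function('u')(P, B) = Mul(2, B, Add(2, P)) (Function('u')(P, B) = Mul(Add(2, P), Mul(2, B)) = Mul(2, B, Add(2, P)))
Function('t')(q) = Add(2, Mul(2, q)) (Function('t')(q) = Add(2, Mul(-1, Mul(q, -2))) = Add(2, Mul(-1, Mul(-2, q))) = Add(2, Mul(2, q)))
Function('s')(N, v) = Add(-9, Mul(Add(-5, Mul(2, v)), Add(24, Mul(13, N)))) (Function('s')(N, v) = Add(-9, Mul(Add(N, Mul(2, 6, Add(2, N))), Add(v, Add(v, Mul(-1, 5))))) = Add(-9, Mul(Add(N, Add(24, Mul(12, N))), Add(v, Add(v, -5)))) = Add(-9, Mul(Add(24, Mul(13, N)), Add(v, Add(-5, v)))) = Add(-9, Mul(Add(24, Mul(13, N)), Add(-5, Mul(2, v)))) = Add(-9, Mul(Add(-5, Mul(2, v)), Add(24, Mul(13, N)))))
Mul(-8335, Function('s')(Function('t')(6), -5)) = Mul(-8335, Add(-129, Mul(-65, Add(2, Mul(2, 6))), Mul(48, -5), Mul(26, Add(2, Mul(2, 6)), -5))) = Mul(-8335, Add(-129, Mul(-65, Add(2, 12)), -240, Mul(26, Add(2, 12), -5))) = Mul(-8335, Add(-129, Mul(-65, 14), -240, Mul(26, 14, -5))) = Mul(-8335, Add(-129, -910, -240, -1820)) = Mul(-8335, -3099) = 25830165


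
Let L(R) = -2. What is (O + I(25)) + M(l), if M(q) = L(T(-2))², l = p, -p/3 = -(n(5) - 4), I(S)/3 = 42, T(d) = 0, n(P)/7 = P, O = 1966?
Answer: 2096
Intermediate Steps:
n(P) = 7*P
I(S) = 126 (I(S) = 3*42 = 126)
p = 93 (p = -(-3)*(7*5 - 4) = -(-3)*(35 - 4) = -(-3)*31 = -3*(-31) = 93)
l = 93
M(q) = 4 (M(q) = (-2)² = 4)
(O + I(25)) + M(l) = (1966 + 126) + 4 = 2092 + 4 = 2096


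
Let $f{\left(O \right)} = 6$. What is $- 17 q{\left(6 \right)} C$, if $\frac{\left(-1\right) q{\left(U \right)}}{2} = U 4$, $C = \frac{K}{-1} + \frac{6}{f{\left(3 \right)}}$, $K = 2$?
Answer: $-816$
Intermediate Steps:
$C = -1$ ($C = \frac{2}{-1} + \frac{6}{6} = 2 \left(-1\right) + 6 \cdot \frac{1}{6} = -2 + 1 = -1$)
$q{\left(U \right)} = - 8 U$ ($q{\left(U \right)} = - 2 U 4 = - 2 \cdot 4 U = - 8 U$)
$- 17 q{\left(6 \right)} C = - 17 \left(\left(-8\right) 6\right) \left(-1\right) = \left(-17\right) \left(-48\right) \left(-1\right) = 816 \left(-1\right) = -816$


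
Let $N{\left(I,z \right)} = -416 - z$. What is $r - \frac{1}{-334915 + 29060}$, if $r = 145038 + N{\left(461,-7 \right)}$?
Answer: $\frac{44235502796}{305855} \approx 1.4463 \cdot 10^{5}$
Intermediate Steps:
$r = 144629$ ($r = 145038 - 409 = 144629$)
$r - \frac{1}{-334915 + 29060} = 144629 - \frac{1}{-334915 + 29060} = 144629 - \frac{1}{-305855} = 144629 - - \frac{1}{305855} = 144629 + \frac{1}{305855} = \frac{44235502796}{305855}$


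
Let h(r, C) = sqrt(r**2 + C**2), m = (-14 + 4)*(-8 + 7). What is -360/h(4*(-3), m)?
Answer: -180*sqrt(61)/61 ≈ -23.047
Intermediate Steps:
m = 10 (m = -10*(-1) = 10)
h(r, C) = sqrt(C**2 + r**2)
-360/h(4*(-3), m) = -360/sqrt(10**2 + (4*(-3))**2) = -360/sqrt(100 + (-12)**2) = -360/sqrt(100 + 144) = -360*sqrt(61)/122 = -180*sqrt(61)/61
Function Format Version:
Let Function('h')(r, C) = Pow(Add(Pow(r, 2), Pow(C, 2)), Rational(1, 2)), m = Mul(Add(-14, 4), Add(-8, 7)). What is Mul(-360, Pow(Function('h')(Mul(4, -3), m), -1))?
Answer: Mul(Rational(-180, 61), Pow(61, Rational(1, 2))) ≈ -23.047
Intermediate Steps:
m = 10 (m = Mul(-10, -1) = 10)
Function('h')(r, C) = Pow(Add(Pow(C, 2), Pow(r, 2)), Rational(1, 2))
Mul(-360, Pow(Function('h')(Mul(4, -3), m), -1)) = Mul(-360, Pow(Pow(Add(Pow(10, 2), Pow(Mul(4, -3), 2)), Rational(1, 2)), -1)) = Mul(-360, Pow(Pow(Add(100, Pow(-12, 2)), Rational(1, 2)), -1)) = Mul(-360, Pow(Pow(Add(100, 144), Rational(1, 2)), -1)) = Mul(-360, Pow(Pow(244, Rational(1, 2)), -1)) = Mul(-360, Pow(Mul(2, Pow(61, Rational(1, 2))), -1)) = Mul(-360, Mul(Rational(1, 122), Pow(61, Rational(1, 2)))) = Mul(Rational(-180, 61), Pow(61, Rational(1, 2)))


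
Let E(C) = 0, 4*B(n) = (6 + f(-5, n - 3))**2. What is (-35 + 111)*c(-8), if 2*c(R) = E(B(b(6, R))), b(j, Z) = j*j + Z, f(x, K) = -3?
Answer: 0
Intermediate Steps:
b(j, Z) = Z + j**2 (b(j, Z) = j**2 + Z = Z + j**2)
B(n) = 9/4 (B(n) = (6 - 3)**2/4 = (1/4)*3**2 = (1/4)*9 = 9/4)
c(R) = 0 (c(R) = (1/2)*0 = 0)
(-35 + 111)*c(-8) = (-35 + 111)*0 = 76*0 = 0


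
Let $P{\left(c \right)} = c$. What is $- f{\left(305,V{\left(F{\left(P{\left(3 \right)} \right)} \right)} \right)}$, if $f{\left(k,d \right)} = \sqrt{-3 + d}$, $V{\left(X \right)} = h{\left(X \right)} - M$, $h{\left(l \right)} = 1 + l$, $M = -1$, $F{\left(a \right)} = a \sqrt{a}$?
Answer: $- \sqrt{-1 + 3 \sqrt{3}} \approx -2.0485$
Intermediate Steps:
$F{\left(a \right)} = a^{\frac{3}{2}}$
$V{\left(X \right)} = 2 + X$ ($V{\left(X \right)} = \left(1 + X\right) - -1 = \left(1 + X\right) + 1 = 2 + X$)
$- f{\left(305,V{\left(F{\left(P{\left(3 \right)} \right)} \right)} \right)} = - \sqrt{-3 + \left(2 + 3^{\frac{3}{2}}\right)} = - \sqrt{-3 + \left(2 + 3 \sqrt{3}\right)} = - \sqrt{-1 + 3 \sqrt{3}}$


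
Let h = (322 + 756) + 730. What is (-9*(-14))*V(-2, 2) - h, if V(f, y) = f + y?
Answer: -1808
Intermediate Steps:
h = 1808 (h = 1078 + 730 = 1808)
(-9*(-14))*V(-2, 2) - h = (-9*(-14))*(-2 + 2) - 1*1808 = 126*0 - 1808 = 0 - 1808 = -1808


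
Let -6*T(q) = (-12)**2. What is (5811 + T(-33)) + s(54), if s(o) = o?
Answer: 5841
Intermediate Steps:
T(q) = -24 (T(q) = -1/6*(-12)**2 = -1/6*144 = -24)
(5811 + T(-33)) + s(54) = (5811 - 24) + 54 = 5787 + 54 = 5841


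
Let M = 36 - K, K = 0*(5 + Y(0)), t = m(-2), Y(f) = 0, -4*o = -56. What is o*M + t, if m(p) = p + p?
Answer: 500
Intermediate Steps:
o = 14 (o = -¼*(-56) = 14)
m(p) = 2*p
t = -4 (t = 2*(-2) = -4)
K = 0 (K = 0*(5 + 0) = 0*5 = 0)
M = 36 (M = 36 - 1*0 = 36 + 0 = 36)
o*M + t = 14*36 - 4 = 504 - 4 = 500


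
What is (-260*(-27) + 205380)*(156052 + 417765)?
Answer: 121878730800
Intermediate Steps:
(-260*(-27) + 205380)*(156052 + 417765) = (7020 + 205380)*573817 = 212400*573817 = 121878730800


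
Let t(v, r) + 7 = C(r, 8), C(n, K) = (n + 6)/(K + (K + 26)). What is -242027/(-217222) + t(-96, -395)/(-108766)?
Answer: 552884663635/496153729092 ≈ 1.1143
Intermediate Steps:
C(n, K) = (6 + n)/(26 + 2*K) (C(n, K) = (6 + n)/(K + (26 + K)) = (6 + n)/(26 + 2*K))
t(v, r) = -48/7 + r/42 (t(v, r) = -7 + (6 + r)/(2*(13 + 8)) = -7 + (½)*(6 + r)/21 = -7 + (½)*(1/21)*(6 + r) = -7 + (⅐ + r/42) = -48/7 + r/42)
-242027/(-217222) + t(-96, -395)/(-108766) = -242027/(-217222) + (-48/7 + (1/42)*(-395))/(-108766) = -242027*(-1/217222) + (-48/7 - 395/42)*(-1/108766) = 242027/217222 - 683/42*(-1/108766) = 242027/217222 + 683/4568172 = 552884663635/496153729092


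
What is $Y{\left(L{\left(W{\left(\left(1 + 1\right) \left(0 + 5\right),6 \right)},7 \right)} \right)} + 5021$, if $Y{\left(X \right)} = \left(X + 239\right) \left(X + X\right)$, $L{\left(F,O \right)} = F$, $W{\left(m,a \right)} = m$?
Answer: $10001$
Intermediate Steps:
$Y{\left(X \right)} = 2 X \left(239 + X\right)$ ($Y{\left(X \right)} = \left(239 + X\right) 2 X = 2 X \left(239 + X\right)$)
$Y{\left(L{\left(W{\left(\left(1 + 1\right) \left(0 + 5\right),6 \right)},7 \right)} \right)} + 5021 = 2 \left(1 + 1\right) \left(0 + 5\right) \left(239 + \left(1 + 1\right) \left(0 + 5\right)\right) + 5021 = 2 \cdot 2 \cdot 5 \left(239 + 2 \cdot 5\right) + 5021 = 2 \cdot 10 \left(239 + 10\right) + 5021 = 2 \cdot 10 \cdot 249 + 5021 = 4980 + 5021 = 10001$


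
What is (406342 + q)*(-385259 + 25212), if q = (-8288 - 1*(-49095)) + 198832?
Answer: -232583521107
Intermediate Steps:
q = 239639 (q = (-8288 + 49095) + 198832 = 40807 + 198832 = 239639)
(406342 + q)*(-385259 + 25212) = (406342 + 239639)*(-385259 + 25212) = 645981*(-360047) = -232583521107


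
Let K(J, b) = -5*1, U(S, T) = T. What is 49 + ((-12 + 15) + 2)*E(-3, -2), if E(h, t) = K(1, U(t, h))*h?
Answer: 124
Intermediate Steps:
K(J, b) = -5
E(h, t) = -5*h
49 + ((-12 + 15) + 2)*E(-3, -2) = 49 + ((-12 + 15) + 2)*(-5*(-3)) = 49 + (3 + 2)*15 = 49 + 5*15 = 49 + 75 = 124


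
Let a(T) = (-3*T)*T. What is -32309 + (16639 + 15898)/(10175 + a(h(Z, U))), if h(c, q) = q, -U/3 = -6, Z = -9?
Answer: -297307190/9203 ≈ -32305.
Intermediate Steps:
U = 18 (U = -3*(-6) = 18)
a(T) = -3*T**2
-32309 + (16639 + 15898)/(10175 + a(h(Z, U))) = -32309 + (16639 + 15898)/(10175 - 3*18**2) = -32309 + 32537/(10175 - 3*324) = -32309 + 32537/(10175 - 972) = -32309 + 32537/9203 = -297307190/9203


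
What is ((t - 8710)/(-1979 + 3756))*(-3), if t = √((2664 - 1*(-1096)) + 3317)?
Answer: 26130/1777 - 3*√7077/1777 ≈ 14.563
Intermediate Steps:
t = √7077 (t = √((2664 + 1096) + 3317) = √(3760 + 3317) = √7077 ≈ 84.125)
((t - 8710)/(-1979 + 3756))*(-3) = ((√7077 - 8710)/(-1979 + 3756))*(-3) = ((-8710 + √7077)/1777)*(-3) = ((-8710 + √7077)*(1/1777))*(-3) = (-8710/1777 + √7077/1777)*(-3) = 26130/1777 - 3*√7077/1777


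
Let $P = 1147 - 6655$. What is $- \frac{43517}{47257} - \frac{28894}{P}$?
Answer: $\frac{562876061}{130145778} \approx 4.325$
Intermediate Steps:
$P = -5508$ ($P = 1147 - 6655 = -5508$)
$- \frac{43517}{47257} - \frac{28894}{P} = - \frac{43517}{47257} - \frac{28894}{-5508} = \left(-43517\right) \frac{1}{47257} - - \frac{14447}{2754} = - \frac{43517}{47257} + \frac{14447}{2754} = \frac{562876061}{130145778}$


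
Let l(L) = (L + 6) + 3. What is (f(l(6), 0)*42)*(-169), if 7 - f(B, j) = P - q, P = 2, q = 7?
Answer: -85176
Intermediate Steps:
l(L) = 9 + L (l(L) = (6 + L) + 3 = 9 + L)
f(B, j) = 12 (f(B, j) = 7 - (2 - 1*7) = 7 - (2 - 7) = 7 - 1*(-5) = 7 + 5 = 12)
(f(l(6), 0)*42)*(-169) = (12*42)*(-169) = 504*(-169) = -85176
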